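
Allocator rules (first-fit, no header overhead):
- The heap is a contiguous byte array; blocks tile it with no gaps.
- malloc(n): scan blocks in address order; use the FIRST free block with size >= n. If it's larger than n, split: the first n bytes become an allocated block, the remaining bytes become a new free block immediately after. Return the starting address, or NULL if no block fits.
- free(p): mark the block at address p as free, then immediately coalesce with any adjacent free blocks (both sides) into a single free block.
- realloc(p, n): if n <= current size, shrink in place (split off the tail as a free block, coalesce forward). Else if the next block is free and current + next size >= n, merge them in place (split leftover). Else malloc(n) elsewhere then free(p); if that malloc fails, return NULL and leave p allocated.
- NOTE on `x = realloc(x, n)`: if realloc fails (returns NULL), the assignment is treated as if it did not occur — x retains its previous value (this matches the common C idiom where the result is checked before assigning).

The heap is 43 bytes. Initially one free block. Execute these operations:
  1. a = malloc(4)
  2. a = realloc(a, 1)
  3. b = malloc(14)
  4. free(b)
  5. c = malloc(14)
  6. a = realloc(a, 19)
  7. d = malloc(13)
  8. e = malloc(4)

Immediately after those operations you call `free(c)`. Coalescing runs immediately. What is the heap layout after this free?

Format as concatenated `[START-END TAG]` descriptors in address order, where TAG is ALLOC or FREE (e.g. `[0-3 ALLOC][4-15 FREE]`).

Answer: [0-14 FREE][15-33 ALLOC][34-37 ALLOC][38-42 FREE]

Derivation:
Op 1: a = malloc(4) -> a = 0; heap: [0-3 ALLOC][4-42 FREE]
Op 2: a = realloc(a, 1) -> a = 0; heap: [0-0 ALLOC][1-42 FREE]
Op 3: b = malloc(14) -> b = 1; heap: [0-0 ALLOC][1-14 ALLOC][15-42 FREE]
Op 4: free(b) -> (freed b); heap: [0-0 ALLOC][1-42 FREE]
Op 5: c = malloc(14) -> c = 1; heap: [0-0 ALLOC][1-14 ALLOC][15-42 FREE]
Op 6: a = realloc(a, 19) -> a = 15; heap: [0-0 FREE][1-14 ALLOC][15-33 ALLOC][34-42 FREE]
Op 7: d = malloc(13) -> d = NULL; heap: [0-0 FREE][1-14 ALLOC][15-33 ALLOC][34-42 FREE]
Op 8: e = malloc(4) -> e = 34; heap: [0-0 FREE][1-14 ALLOC][15-33 ALLOC][34-37 ALLOC][38-42 FREE]
free(c): c = 1 -> block [1-14 ALLOC]; mark free, coalesce with adjacent free neighbors -> [0-14 FREE][15-33 ALLOC][34-37 ALLOC][38-42 FREE]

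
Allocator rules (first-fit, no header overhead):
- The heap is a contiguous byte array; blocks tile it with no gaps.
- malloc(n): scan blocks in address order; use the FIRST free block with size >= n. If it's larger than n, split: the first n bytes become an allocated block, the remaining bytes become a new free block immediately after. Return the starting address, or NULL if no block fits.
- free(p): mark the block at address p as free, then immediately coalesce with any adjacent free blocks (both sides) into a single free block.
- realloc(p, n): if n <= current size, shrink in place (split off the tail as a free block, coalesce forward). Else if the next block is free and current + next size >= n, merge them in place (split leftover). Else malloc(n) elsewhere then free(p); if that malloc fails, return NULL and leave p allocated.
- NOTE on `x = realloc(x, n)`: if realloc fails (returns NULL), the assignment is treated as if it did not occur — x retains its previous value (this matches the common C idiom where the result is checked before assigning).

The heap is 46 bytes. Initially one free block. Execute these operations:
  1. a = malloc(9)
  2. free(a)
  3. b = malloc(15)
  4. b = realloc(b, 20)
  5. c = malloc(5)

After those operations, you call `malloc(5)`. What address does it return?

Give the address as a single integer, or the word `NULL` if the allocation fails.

Answer: 25

Derivation:
Op 1: a = malloc(9) -> a = 0; heap: [0-8 ALLOC][9-45 FREE]
Op 2: free(a) -> (freed a); heap: [0-45 FREE]
Op 3: b = malloc(15) -> b = 0; heap: [0-14 ALLOC][15-45 FREE]
Op 4: b = realloc(b, 20) -> b = 0; heap: [0-19 ALLOC][20-45 FREE]
Op 5: c = malloc(5) -> c = 20; heap: [0-19 ALLOC][20-24 ALLOC][25-45 FREE]
malloc(5): first-fit scan over [0-19 ALLOC][20-24 ALLOC][25-45 FREE] -> 25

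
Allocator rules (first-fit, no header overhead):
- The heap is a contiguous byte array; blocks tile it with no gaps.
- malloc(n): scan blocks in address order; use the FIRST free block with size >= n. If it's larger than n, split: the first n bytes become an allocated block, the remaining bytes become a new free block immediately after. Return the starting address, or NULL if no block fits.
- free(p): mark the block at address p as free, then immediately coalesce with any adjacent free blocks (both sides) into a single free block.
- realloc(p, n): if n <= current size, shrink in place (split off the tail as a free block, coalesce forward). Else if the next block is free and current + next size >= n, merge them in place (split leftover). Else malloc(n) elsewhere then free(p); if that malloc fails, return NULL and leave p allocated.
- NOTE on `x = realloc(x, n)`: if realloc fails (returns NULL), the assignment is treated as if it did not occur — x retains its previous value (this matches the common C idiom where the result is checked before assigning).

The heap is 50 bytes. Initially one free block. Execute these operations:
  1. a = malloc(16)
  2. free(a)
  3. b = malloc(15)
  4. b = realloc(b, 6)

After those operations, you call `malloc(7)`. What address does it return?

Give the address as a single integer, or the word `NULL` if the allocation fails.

Op 1: a = malloc(16) -> a = 0; heap: [0-15 ALLOC][16-49 FREE]
Op 2: free(a) -> (freed a); heap: [0-49 FREE]
Op 3: b = malloc(15) -> b = 0; heap: [0-14 ALLOC][15-49 FREE]
Op 4: b = realloc(b, 6) -> b = 0; heap: [0-5 ALLOC][6-49 FREE]
malloc(7): first-fit scan over [0-5 ALLOC][6-49 FREE] -> 6

Answer: 6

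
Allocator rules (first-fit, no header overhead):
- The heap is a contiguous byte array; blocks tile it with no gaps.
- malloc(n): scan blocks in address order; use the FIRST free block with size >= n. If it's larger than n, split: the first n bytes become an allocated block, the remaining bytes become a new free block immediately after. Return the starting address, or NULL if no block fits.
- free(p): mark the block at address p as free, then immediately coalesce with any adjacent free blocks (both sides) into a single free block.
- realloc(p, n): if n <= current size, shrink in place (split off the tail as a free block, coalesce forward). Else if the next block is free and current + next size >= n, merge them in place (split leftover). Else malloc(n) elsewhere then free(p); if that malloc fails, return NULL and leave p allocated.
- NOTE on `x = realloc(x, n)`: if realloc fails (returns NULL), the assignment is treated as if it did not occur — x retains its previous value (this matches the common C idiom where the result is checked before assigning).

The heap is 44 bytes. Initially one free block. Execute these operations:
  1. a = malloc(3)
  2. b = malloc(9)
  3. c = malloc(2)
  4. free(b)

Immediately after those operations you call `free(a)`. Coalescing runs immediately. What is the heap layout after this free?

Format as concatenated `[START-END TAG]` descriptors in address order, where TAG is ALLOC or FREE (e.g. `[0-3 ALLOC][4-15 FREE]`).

Op 1: a = malloc(3) -> a = 0; heap: [0-2 ALLOC][3-43 FREE]
Op 2: b = malloc(9) -> b = 3; heap: [0-2 ALLOC][3-11 ALLOC][12-43 FREE]
Op 3: c = malloc(2) -> c = 12; heap: [0-2 ALLOC][3-11 ALLOC][12-13 ALLOC][14-43 FREE]
Op 4: free(b) -> (freed b); heap: [0-2 ALLOC][3-11 FREE][12-13 ALLOC][14-43 FREE]
free(a): a = 0 -> block [0-2 ALLOC]; mark free, coalesce with adjacent free neighbors -> [0-11 FREE][12-13 ALLOC][14-43 FREE]

Answer: [0-11 FREE][12-13 ALLOC][14-43 FREE]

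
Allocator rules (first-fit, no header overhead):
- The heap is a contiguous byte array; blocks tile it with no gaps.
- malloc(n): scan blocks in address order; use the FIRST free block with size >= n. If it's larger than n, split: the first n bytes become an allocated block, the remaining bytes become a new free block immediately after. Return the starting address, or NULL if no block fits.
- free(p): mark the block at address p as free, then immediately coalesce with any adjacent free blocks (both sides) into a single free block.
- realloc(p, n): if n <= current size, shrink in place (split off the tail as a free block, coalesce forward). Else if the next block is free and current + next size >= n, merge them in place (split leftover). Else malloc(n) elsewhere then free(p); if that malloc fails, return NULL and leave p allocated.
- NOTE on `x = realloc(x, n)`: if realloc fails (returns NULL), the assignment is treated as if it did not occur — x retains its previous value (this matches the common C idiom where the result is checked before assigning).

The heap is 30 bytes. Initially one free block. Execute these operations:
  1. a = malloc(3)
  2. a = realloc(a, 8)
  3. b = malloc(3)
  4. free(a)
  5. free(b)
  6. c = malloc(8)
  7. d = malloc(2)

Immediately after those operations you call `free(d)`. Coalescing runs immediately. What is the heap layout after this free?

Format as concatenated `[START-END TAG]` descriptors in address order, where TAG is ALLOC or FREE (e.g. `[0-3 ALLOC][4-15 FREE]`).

Op 1: a = malloc(3) -> a = 0; heap: [0-2 ALLOC][3-29 FREE]
Op 2: a = realloc(a, 8) -> a = 0; heap: [0-7 ALLOC][8-29 FREE]
Op 3: b = malloc(3) -> b = 8; heap: [0-7 ALLOC][8-10 ALLOC][11-29 FREE]
Op 4: free(a) -> (freed a); heap: [0-7 FREE][8-10 ALLOC][11-29 FREE]
Op 5: free(b) -> (freed b); heap: [0-29 FREE]
Op 6: c = malloc(8) -> c = 0; heap: [0-7 ALLOC][8-29 FREE]
Op 7: d = malloc(2) -> d = 8; heap: [0-7 ALLOC][8-9 ALLOC][10-29 FREE]
free(d): d = 8 -> block [8-9 ALLOC]; mark free, coalesce with adjacent free neighbors -> [0-7 ALLOC][8-29 FREE]

Answer: [0-7 ALLOC][8-29 FREE]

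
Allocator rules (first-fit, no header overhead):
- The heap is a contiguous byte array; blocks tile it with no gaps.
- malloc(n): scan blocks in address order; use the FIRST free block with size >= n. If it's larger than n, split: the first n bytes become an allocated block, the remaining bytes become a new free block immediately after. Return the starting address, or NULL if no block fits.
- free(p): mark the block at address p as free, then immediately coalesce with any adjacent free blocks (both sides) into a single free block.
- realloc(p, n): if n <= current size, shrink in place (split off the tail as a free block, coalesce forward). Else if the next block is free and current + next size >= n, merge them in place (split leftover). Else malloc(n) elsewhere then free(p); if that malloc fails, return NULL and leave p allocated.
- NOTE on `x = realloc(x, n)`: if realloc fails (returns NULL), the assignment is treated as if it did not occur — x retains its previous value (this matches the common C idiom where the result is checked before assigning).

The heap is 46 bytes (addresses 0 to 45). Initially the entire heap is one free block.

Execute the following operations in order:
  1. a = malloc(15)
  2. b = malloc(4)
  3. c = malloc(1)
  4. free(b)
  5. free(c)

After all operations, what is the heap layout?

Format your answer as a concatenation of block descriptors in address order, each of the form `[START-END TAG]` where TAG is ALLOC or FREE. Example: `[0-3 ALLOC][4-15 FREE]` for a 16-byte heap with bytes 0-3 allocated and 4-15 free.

Answer: [0-14 ALLOC][15-45 FREE]

Derivation:
Op 1: a = malloc(15) -> a = 0; heap: [0-14 ALLOC][15-45 FREE]
Op 2: b = malloc(4) -> b = 15; heap: [0-14 ALLOC][15-18 ALLOC][19-45 FREE]
Op 3: c = malloc(1) -> c = 19; heap: [0-14 ALLOC][15-18 ALLOC][19-19 ALLOC][20-45 FREE]
Op 4: free(b) -> (freed b); heap: [0-14 ALLOC][15-18 FREE][19-19 ALLOC][20-45 FREE]
Op 5: free(c) -> (freed c); heap: [0-14 ALLOC][15-45 FREE]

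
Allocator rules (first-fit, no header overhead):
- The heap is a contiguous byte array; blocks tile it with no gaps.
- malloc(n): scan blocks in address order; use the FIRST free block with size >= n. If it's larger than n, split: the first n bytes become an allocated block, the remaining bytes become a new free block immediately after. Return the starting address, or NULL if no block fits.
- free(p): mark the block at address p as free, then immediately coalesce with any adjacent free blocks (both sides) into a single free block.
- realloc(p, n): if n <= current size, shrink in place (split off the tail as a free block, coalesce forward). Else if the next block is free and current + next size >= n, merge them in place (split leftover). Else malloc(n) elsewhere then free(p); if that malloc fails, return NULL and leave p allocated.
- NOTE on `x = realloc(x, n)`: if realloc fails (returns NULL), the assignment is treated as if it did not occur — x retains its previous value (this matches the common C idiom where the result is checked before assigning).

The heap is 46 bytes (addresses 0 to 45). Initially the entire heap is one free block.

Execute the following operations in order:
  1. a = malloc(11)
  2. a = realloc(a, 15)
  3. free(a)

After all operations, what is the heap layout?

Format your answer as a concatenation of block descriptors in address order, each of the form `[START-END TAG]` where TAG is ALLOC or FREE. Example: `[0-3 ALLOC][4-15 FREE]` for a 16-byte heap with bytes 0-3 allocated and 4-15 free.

Op 1: a = malloc(11) -> a = 0; heap: [0-10 ALLOC][11-45 FREE]
Op 2: a = realloc(a, 15) -> a = 0; heap: [0-14 ALLOC][15-45 FREE]
Op 3: free(a) -> (freed a); heap: [0-45 FREE]

Answer: [0-45 FREE]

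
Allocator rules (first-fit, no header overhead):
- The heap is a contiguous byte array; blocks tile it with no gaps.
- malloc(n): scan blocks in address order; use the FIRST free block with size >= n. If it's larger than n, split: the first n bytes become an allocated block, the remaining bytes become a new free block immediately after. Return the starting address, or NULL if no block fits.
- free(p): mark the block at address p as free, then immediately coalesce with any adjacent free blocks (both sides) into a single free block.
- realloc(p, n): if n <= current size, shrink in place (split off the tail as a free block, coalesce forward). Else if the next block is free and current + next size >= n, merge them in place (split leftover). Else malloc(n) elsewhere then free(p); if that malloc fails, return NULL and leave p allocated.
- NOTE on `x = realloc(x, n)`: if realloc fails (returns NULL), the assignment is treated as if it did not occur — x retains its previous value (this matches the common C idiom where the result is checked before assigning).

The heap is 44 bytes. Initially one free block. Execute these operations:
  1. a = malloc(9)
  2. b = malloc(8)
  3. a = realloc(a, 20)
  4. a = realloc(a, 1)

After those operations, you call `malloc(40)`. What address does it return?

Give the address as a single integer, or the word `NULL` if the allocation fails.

Op 1: a = malloc(9) -> a = 0; heap: [0-8 ALLOC][9-43 FREE]
Op 2: b = malloc(8) -> b = 9; heap: [0-8 ALLOC][9-16 ALLOC][17-43 FREE]
Op 3: a = realloc(a, 20) -> a = 17; heap: [0-8 FREE][9-16 ALLOC][17-36 ALLOC][37-43 FREE]
Op 4: a = realloc(a, 1) -> a = 17; heap: [0-8 FREE][9-16 ALLOC][17-17 ALLOC][18-43 FREE]
malloc(40): first-fit scan over [0-8 FREE][9-16 ALLOC][17-17 ALLOC][18-43 FREE] -> NULL

Answer: NULL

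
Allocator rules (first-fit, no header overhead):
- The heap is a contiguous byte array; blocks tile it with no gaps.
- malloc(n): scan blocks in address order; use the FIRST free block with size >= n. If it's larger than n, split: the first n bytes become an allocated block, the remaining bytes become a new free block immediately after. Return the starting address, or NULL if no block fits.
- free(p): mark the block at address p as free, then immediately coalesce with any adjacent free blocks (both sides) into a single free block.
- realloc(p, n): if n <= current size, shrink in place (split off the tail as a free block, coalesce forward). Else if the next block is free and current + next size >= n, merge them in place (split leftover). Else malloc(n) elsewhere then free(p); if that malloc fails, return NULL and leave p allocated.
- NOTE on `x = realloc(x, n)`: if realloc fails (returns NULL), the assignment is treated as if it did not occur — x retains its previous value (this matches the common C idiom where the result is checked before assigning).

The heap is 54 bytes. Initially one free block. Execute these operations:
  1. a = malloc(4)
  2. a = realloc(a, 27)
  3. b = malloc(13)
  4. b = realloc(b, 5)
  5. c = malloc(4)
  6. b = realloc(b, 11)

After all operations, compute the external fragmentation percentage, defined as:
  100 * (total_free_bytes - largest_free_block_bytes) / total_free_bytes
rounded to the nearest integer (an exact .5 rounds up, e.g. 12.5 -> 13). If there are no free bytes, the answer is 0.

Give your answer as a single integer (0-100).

Answer: 42

Derivation:
Op 1: a = malloc(4) -> a = 0; heap: [0-3 ALLOC][4-53 FREE]
Op 2: a = realloc(a, 27) -> a = 0; heap: [0-26 ALLOC][27-53 FREE]
Op 3: b = malloc(13) -> b = 27; heap: [0-26 ALLOC][27-39 ALLOC][40-53 FREE]
Op 4: b = realloc(b, 5) -> b = 27; heap: [0-26 ALLOC][27-31 ALLOC][32-53 FREE]
Op 5: c = malloc(4) -> c = 32; heap: [0-26 ALLOC][27-31 ALLOC][32-35 ALLOC][36-53 FREE]
Op 6: b = realloc(b, 11) -> b = 36; heap: [0-26 ALLOC][27-31 FREE][32-35 ALLOC][36-46 ALLOC][47-53 FREE]
Free blocks: [5 7] total_free=12 largest=7 -> 100*(12-7)/12 = 500/12 ≈ 41.667 -> rounds to 42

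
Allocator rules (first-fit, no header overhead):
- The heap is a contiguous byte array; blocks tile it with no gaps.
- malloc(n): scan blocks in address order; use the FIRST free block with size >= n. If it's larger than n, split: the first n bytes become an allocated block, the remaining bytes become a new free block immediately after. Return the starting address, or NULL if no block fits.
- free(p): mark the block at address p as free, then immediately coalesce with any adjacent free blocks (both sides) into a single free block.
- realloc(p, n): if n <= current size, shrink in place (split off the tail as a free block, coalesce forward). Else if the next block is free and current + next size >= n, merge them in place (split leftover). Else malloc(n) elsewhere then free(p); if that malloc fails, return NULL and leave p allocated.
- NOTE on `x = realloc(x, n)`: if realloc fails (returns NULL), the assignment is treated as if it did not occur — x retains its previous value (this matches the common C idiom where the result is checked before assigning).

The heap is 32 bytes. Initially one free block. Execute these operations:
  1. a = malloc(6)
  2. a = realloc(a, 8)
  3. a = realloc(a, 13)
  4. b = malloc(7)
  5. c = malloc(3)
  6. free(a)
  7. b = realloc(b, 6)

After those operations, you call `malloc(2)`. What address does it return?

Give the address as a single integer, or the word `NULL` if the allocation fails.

Answer: 0

Derivation:
Op 1: a = malloc(6) -> a = 0; heap: [0-5 ALLOC][6-31 FREE]
Op 2: a = realloc(a, 8) -> a = 0; heap: [0-7 ALLOC][8-31 FREE]
Op 3: a = realloc(a, 13) -> a = 0; heap: [0-12 ALLOC][13-31 FREE]
Op 4: b = malloc(7) -> b = 13; heap: [0-12 ALLOC][13-19 ALLOC][20-31 FREE]
Op 5: c = malloc(3) -> c = 20; heap: [0-12 ALLOC][13-19 ALLOC][20-22 ALLOC][23-31 FREE]
Op 6: free(a) -> (freed a); heap: [0-12 FREE][13-19 ALLOC][20-22 ALLOC][23-31 FREE]
Op 7: b = realloc(b, 6) -> b = 13; heap: [0-12 FREE][13-18 ALLOC][19-19 FREE][20-22 ALLOC][23-31 FREE]
malloc(2): first-fit scan over [0-12 FREE][13-18 ALLOC][19-19 FREE][20-22 ALLOC][23-31 FREE] -> 0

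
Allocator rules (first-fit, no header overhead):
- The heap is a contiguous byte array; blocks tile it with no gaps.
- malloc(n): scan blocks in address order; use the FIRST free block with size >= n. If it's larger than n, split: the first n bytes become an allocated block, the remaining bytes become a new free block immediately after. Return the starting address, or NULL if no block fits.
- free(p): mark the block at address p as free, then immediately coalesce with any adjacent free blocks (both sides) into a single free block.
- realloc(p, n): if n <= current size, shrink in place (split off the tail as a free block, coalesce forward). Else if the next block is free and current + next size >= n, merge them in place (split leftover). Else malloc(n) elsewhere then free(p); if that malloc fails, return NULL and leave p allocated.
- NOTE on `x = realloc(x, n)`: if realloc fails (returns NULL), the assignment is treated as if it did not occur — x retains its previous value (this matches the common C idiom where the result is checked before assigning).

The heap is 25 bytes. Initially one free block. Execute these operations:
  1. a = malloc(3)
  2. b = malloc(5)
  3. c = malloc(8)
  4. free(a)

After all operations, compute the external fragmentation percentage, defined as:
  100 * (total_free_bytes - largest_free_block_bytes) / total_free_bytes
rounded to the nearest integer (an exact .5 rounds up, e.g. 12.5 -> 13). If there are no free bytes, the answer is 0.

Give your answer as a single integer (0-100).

Answer: 25

Derivation:
Op 1: a = malloc(3) -> a = 0; heap: [0-2 ALLOC][3-24 FREE]
Op 2: b = malloc(5) -> b = 3; heap: [0-2 ALLOC][3-7 ALLOC][8-24 FREE]
Op 3: c = malloc(8) -> c = 8; heap: [0-2 ALLOC][3-7 ALLOC][8-15 ALLOC][16-24 FREE]
Op 4: free(a) -> (freed a); heap: [0-2 FREE][3-7 ALLOC][8-15 ALLOC][16-24 FREE]
Free blocks: [3 9] total_free=12 largest=9 -> 100*(12-9)/12 = 300/12 = 25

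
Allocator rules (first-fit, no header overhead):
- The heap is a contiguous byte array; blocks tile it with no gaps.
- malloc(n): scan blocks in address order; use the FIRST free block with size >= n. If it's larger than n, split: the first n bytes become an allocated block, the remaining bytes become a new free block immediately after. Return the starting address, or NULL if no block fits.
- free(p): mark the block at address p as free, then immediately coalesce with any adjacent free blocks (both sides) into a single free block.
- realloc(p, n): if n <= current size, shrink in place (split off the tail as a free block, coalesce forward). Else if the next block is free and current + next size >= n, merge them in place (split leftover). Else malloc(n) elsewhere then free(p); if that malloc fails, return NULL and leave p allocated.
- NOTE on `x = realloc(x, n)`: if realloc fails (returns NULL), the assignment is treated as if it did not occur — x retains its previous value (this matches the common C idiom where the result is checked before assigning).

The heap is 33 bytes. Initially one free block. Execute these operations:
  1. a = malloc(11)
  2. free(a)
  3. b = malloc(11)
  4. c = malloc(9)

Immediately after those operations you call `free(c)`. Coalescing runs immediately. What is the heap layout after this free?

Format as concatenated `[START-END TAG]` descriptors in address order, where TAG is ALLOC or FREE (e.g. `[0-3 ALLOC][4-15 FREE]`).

Op 1: a = malloc(11) -> a = 0; heap: [0-10 ALLOC][11-32 FREE]
Op 2: free(a) -> (freed a); heap: [0-32 FREE]
Op 3: b = malloc(11) -> b = 0; heap: [0-10 ALLOC][11-32 FREE]
Op 4: c = malloc(9) -> c = 11; heap: [0-10 ALLOC][11-19 ALLOC][20-32 FREE]
free(c): c = 11 -> block [11-19 ALLOC]; mark free, coalesce with adjacent free neighbors -> [0-10 ALLOC][11-32 FREE]

Answer: [0-10 ALLOC][11-32 FREE]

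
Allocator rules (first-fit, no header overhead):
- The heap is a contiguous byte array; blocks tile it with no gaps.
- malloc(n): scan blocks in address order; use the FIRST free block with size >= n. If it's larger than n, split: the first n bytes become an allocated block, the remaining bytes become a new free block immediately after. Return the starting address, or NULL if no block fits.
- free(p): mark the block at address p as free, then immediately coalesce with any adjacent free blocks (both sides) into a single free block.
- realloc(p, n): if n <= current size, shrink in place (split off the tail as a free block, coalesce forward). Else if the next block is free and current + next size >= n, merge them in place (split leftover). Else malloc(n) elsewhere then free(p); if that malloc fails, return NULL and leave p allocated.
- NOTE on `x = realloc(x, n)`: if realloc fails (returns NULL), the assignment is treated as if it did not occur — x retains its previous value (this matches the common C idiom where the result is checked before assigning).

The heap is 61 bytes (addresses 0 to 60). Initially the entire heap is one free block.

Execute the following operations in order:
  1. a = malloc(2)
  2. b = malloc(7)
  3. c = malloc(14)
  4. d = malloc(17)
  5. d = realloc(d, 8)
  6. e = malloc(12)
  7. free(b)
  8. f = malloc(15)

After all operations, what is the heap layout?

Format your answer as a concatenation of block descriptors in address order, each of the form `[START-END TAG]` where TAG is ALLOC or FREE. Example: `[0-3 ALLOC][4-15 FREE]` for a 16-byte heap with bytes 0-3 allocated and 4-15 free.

Op 1: a = malloc(2) -> a = 0; heap: [0-1 ALLOC][2-60 FREE]
Op 2: b = malloc(7) -> b = 2; heap: [0-1 ALLOC][2-8 ALLOC][9-60 FREE]
Op 3: c = malloc(14) -> c = 9; heap: [0-1 ALLOC][2-8 ALLOC][9-22 ALLOC][23-60 FREE]
Op 4: d = malloc(17) -> d = 23; heap: [0-1 ALLOC][2-8 ALLOC][9-22 ALLOC][23-39 ALLOC][40-60 FREE]
Op 5: d = realloc(d, 8) -> d = 23; heap: [0-1 ALLOC][2-8 ALLOC][9-22 ALLOC][23-30 ALLOC][31-60 FREE]
Op 6: e = malloc(12) -> e = 31; heap: [0-1 ALLOC][2-8 ALLOC][9-22 ALLOC][23-30 ALLOC][31-42 ALLOC][43-60 FREE]
Op 7: free(b) -> (freed b); heap: [0-1 ALLOC][2-8 FREE][9-22 ALLOC][23-30 ALLOC][31-42 ALLOC][43-60 FREE]
Op 8: f = malloc(15) -> f = 43; heap: [0-1 ALLOC][2-8 FREE][9-22 ALLOC][23-30 ALLOC][31-42 ALLOC][43-57 ALLOC][58-60 FREE]

Answer: [0-1 ALLOC][2-8 FREE][9-22 ALLOC][23-30 ALLOC][31-42 ALLOC][43-57 ALLOC][58-60 FREE]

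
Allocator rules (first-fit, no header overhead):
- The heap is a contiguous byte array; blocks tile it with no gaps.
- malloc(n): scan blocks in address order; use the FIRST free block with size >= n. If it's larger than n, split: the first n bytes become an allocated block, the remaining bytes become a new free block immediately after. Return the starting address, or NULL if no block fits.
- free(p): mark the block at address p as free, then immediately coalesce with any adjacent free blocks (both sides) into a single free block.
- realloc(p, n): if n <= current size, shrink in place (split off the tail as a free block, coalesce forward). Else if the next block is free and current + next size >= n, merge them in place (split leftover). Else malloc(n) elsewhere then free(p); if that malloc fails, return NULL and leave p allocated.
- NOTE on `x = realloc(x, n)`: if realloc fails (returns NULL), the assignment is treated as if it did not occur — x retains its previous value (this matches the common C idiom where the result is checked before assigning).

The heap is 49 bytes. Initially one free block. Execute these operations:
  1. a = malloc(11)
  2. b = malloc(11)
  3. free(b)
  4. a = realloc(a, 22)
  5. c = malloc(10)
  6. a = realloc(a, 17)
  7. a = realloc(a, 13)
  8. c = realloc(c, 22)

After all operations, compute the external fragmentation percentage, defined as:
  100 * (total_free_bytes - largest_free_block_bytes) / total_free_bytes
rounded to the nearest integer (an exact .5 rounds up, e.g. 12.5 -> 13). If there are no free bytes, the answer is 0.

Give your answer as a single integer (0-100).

Op 1: a = malloc(11) -> a = 0; heap: [0-10 ALLOC][11-48 FREE]
Op 2: b = malloc(11) -> b = 11; heap: [0-10 ALLOC][11-21 ALLOC][22-48 FREE]
Op 3: free(b) -> (freed b); heap: [0-10 ALLOC][11-48 FREE]
Op 4: a = realloc(a, 22) -> a = 0; heap: [0-21 ALLOC][22-48 FREE]
Op 5: c = malloc(10) -> c = 22; heap: [0-21 ALLOC][22-31 ALLOC][32-48 FREE]
Op 6: a = realloc(a, 17) -> a = 0; heap: [0-16 ALLOC][17-21 FREE][22-31 ALLOC][32-48 FREE]
Op 7: a = realloc(a, 13) -> a = 0; heap: [0-12 ALLOC][13-21 FREE][22-31 ALLOC][32-48 FREE]
Op 8: c = realloc(c, 22) -> c = 22; heap: [0-12 ALLOC][13-21 FREE][22-43 ALLOC][44-48 FREE]
Free blocks: [9 5] total_free=14 largest=9 -> 100*(14-9)/14 = 500/14 ≈ 35.714 -> rounds to 36

Answer: 36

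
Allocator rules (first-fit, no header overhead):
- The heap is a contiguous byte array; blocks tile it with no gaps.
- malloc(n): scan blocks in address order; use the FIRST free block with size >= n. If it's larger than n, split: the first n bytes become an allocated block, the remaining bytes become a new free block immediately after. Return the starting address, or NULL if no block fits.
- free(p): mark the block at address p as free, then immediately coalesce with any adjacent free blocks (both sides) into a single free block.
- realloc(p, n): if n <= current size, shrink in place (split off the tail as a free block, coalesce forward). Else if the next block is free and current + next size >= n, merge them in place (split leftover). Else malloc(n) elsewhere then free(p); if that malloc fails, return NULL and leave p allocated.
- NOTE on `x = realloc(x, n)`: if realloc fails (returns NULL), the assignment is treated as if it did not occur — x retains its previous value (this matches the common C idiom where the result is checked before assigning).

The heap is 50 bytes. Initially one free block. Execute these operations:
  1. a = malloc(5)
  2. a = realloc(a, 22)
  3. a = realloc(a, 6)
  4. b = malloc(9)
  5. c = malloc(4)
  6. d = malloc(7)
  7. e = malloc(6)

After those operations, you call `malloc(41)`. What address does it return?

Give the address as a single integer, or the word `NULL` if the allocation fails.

Op 1: a = malloc(5) -> a = 0; heap: [0-4 ALLOC][5-49 FREE]
Op 2: a = realloc(a, 22) -> a = 0; heap: [0-21 ALLOC][22-49 FREE]
Op 3: a = realloc(a, 6) -> a = 0; heap: [0-5 ALLOC][6-49 FREE]
Op 4: b = malloc(9) -> b = 6; heap: [0-5 ALLOC][6-14 ALLOC][15-49 FREE]
Op 5: c = malloc(4) -> c = 15; heap: [0-5 ALLOC][6-14 ALLOC][15-18 ALLOC][19-49 FREE]
Op 6: d = malloc(7) -> d = 19; heap: [0-5 ALLOC][6-14 ALLOC][15-18 ALLOC][19-25 ALLOC][26-49 FREE]
Op 7: e = malloc(6) -> e = 26; heap: [0-5 ALLOC][6-14 ALLOC][15-18 ALLOC][19-25 ALLOC][26-31 ALLOC][32-49 FREE]
malloc(41): first-fit scan over [0-5 ALLOC][6-14 ALLOC][15-18 ALLOC][19-25 ALLOC][26-31 ALLOC][32-49 FREE] -> NULL

Answer: NULL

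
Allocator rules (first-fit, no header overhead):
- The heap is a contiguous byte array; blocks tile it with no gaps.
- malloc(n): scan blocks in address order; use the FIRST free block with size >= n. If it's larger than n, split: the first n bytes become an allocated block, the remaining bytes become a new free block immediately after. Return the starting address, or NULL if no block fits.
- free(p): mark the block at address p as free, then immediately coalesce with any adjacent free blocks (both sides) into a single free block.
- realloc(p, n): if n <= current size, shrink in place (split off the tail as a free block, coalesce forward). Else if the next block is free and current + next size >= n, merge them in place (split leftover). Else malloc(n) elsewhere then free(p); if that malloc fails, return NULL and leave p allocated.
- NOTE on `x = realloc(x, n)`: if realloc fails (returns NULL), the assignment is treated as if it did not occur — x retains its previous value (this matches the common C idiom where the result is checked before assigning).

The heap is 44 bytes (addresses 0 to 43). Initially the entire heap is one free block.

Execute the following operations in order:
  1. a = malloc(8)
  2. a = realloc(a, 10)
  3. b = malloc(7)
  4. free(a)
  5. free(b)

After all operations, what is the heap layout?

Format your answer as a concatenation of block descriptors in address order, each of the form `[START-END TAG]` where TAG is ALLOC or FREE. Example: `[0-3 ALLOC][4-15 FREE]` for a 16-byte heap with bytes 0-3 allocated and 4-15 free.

Answer: [0-43 FREE]

Derivation:
Op 1: a = malloc(8) -> a = 0; heap: [0-7 ALLOC][8-43 FREE]
Op 2: a = realloc(a, 10) -> a = 0; heap: [0-9 ALLOC][10-43 FREE]
Op 3: b = malloc(7) -> b = 10; heap: [0-9 ALLOC][10-16 ALLOC][17-43 FREE]
Op 4: free(a) -> (freed a); heap: [0-9 FREE][10-16 ALLOC][17-43 FREE]
Op 5: free(b) -> (freed b); heap: [0-43 FREE]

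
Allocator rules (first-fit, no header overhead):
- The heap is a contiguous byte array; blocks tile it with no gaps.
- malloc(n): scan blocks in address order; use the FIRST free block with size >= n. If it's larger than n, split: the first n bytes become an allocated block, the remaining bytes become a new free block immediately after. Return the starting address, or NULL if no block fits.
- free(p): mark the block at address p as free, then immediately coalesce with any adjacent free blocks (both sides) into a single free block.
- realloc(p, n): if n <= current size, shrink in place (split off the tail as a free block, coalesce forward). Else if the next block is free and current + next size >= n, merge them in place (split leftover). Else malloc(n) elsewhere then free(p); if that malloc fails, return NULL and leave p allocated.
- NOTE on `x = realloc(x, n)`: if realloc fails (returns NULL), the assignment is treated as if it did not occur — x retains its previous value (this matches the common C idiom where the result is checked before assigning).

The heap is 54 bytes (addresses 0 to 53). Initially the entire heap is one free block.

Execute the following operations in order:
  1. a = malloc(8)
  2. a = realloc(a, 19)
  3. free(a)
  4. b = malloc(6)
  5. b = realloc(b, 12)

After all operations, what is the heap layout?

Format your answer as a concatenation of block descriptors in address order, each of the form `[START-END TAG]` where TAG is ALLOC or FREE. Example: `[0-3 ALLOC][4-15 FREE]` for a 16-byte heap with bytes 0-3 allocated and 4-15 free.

Op 1: a = malloc(8) -> a = 0; heap: [0-7 ALLOC][8-53 FREE]
Op 2: a = realloc(a, 19) -> a = 0; heap: [0-18 ALLOC][19-53 FREE]
Op 3: free(a) -> (freed a); heap: [0-53 FREE]
Op 4: b = malloc(6) -> b = 0; heap: [0-5 ALLOC][6-53 FREE]
Op 5: b = realloc(b, 12) -> b = 0; heap: [0-11 ALLOC][12-53 FREE]

Answer: [0-11 ALLOC][12-53 FREE]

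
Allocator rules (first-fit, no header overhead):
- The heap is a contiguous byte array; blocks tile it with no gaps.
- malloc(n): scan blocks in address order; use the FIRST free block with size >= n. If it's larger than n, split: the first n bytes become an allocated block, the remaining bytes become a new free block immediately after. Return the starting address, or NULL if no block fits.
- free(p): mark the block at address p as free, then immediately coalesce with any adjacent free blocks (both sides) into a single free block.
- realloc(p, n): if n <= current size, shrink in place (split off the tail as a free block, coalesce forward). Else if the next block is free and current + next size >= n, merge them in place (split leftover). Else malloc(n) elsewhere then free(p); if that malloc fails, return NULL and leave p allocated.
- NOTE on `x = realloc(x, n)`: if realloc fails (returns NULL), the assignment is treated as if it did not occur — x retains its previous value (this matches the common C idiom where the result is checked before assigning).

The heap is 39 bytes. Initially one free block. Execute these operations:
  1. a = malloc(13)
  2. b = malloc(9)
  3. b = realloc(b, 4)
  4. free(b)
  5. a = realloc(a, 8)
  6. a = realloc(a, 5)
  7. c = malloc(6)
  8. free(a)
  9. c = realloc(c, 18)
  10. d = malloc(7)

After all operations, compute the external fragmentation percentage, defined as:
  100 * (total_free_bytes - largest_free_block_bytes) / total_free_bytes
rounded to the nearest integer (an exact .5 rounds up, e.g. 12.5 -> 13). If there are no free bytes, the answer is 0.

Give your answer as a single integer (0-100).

Answer: 36

Derivation:
Op 1: a = malloc(13) -> a = 0; heap: [0-12 ALLOC][13-38 FREE]
Op 2: b = malloc(9) -> b = 13; heap: [0-12 ALLOC][13-21 ALLOC][22-38 FREE]
Op 3: b = realloc(b, 4) -> b = 13; heap: [0-12 ALLOC][13-16 ALLOC][17-38 FREE]
Op 4: free(b) -> (freed b); heap: [0-12 ALLOC][13-38 FREE]
Op 5: a = realloc(a, 8) -> a = 0; heap: [0-7 ALLOC][8-38 FREE]
Op 6: a = realloc(a, 5) -> a = 0; heap: [0-4 ALLOC][5-38 FREE]
Op 7: c = malloc(6) -> c = 5; heap: [0-4 ALLOC][5-10 ALLOC][11-38 FREE]
Op 8: free(a) -> (freed a); heap: [0-4 FREE][5-10 ALLOC][11-38 FREE]
Op 9: c = realloc(c, 18) -> c = 5; heap: [0-4 FREE][5-22 ALLOC][23-38 FREE]
Op 10: d = malloc(7) -> d = 23; heap: [0-4 FREE][5-22 ALLOC][23-29 ALLOC][30-38 FREE]
Free blocks: [5 9] total_free=14 largest=9 -> 100*(14-9)/14 = 500/14 ≈ 35.714 -> rounds to 36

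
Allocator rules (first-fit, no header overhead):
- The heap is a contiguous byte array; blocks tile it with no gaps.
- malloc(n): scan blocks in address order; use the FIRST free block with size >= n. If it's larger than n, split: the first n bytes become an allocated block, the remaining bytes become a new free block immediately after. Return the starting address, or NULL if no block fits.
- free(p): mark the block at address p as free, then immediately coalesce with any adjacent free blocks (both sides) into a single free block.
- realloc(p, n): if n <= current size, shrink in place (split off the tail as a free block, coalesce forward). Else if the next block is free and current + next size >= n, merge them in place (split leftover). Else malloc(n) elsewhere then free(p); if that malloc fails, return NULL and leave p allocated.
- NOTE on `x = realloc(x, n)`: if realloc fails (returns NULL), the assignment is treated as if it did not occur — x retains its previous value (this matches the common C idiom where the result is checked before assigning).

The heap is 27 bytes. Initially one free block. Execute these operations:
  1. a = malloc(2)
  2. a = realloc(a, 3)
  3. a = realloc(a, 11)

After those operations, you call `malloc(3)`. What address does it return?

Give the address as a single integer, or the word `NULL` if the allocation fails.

Answer: 11

Derivation:
Op 1: a = malloc(2) -> a = 0; heap: [0-1 ALLOC][2-26 FREE]
Op 2: a = realloc(a, 3) -> a = 0; heap: [0-2 ALLOC][3-26 FREE]
Op 3: a = realloc(a, 11) -> a = 0; heap: [0-10 ALLOC][11-26 FREE]
malloc(3): first-fit scan over [0-10 ALLOC][11-26 FREE] -> 11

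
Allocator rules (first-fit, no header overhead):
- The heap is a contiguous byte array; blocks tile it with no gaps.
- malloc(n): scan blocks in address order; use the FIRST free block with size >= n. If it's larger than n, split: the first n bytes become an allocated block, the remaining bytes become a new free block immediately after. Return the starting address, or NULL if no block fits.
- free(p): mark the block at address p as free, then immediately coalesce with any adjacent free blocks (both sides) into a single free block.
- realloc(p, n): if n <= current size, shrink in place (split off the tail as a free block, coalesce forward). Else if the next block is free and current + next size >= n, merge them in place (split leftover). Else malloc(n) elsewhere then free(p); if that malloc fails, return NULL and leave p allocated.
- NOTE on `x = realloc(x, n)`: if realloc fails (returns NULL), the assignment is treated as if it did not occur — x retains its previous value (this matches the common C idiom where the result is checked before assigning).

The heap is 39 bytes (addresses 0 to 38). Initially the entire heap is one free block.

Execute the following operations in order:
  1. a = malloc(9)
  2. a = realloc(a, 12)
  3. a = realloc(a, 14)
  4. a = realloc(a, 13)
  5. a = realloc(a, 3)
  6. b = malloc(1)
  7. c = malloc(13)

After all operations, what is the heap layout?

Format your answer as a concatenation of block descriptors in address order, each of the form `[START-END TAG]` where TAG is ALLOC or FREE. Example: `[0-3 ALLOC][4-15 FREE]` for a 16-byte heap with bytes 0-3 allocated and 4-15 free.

Op 1: a = malloc(9) -> a = 0; heap: [0-8 ALLOC][9-38 FREE]
Op 2: a = realloc(a, 12) -> a = 0; heap: [0-11 ALLOC][12-38 FREE]
Op 3: a = realloc(a, 14) -> a = 0; heap: [0-13 ALLOC][14-38 FREE]
Op 4: a = realloc(a, 13) -> a = 0; heap: [0-12 ALLOC][13-38 FREE]
Op 5: a = realloc(a, 3) -> a = 0; heap: [0-2 ALLOC][3-38 FREE]
Op 6: b = malloc(1) -> b = 3; heap: [0-2 ALLOC][3-3 ALLOC][4-38 FREE]
Op 7: c = malloc(13) -> c = 4; heap: [0-2 ALLOC][3-3 ALLOC][4-16 ALLOC][17-38 FREE]

Answer: [0-2 ALLOC][3-3 ALLOC][4-16 ALLOC][17-38 FREE]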